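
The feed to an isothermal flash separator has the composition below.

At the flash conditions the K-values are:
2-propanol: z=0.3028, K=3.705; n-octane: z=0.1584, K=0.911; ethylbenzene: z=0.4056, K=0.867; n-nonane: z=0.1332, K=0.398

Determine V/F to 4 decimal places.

V/F = 0.8691

Newton–Raphson from V/F = 0.31:
  V/F = 0.3100: g = 0.27615, g' = -0.7375 → V/F = 0.6844
  V/F = 0.6844: g = 0.07652, g' = -0.4222 → V/F = 0.8656
  V/F = 0.8656: g = 0.00143, g' = -0.4196 → V/F = 0.8691
Converged at V/F = 0.8691.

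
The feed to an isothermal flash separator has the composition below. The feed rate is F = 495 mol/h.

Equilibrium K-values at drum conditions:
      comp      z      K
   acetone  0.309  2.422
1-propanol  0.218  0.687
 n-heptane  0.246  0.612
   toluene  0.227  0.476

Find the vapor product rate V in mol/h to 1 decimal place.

V = 131.4 mol/h

Let ψ = V/F and solve Σ zᵢ(Kᵢ−1)/(1+ψ(Kᵢ−1)) = 0.
Check two-phase: ΣzᵢKᵢ = 1.157 > 1 and Σzᵢ/Kᵢ = 1.324 > 1, so g(0) = 0.157 > 0 and g(1) = -0.324 < 0.
Iterate (Newton) starting at ψ = 0.55:
  ψ = 0.550: g = -0.1243, g' = -0.411 → ψ = 0.247
  ψ = 0.247: g = 0.0089, g' = -0.495 → ψ = 0.265
Converged at ψ = 0.265.
Then V = ψ·F = 0.2654·495 = 131.4 mol/h and L = F − V = 363.6 mol/h.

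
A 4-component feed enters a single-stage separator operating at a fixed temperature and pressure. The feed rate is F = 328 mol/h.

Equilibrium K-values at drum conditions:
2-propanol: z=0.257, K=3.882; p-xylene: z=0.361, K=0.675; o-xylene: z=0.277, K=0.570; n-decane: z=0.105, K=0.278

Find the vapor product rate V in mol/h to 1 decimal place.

Material balance + equilibrium reduce to Σ zᵢ(Kᵢ−1)/(1+ψ(Kᵢ−1)) = 0.
Feasibility: ΣzᵢKᵢ = 1.428, Σzᵢ/Kᵢ = 1.465 — both > 1, two phases present.
Iterate (Newton) starting at ψ = 0.55:
  ψ = 0.550: g = -0.1381, g' = -0.614 → ψ = 0.325
  ψ = 0.325: g = 0.0136, g' = -0.779 → ψ = 0.343
Converged at ψ = 0.343.
Then V = ψ·F = 0.3429·328 = 112.5 mol/h and L = F − V = 215.5 mol/h.

V = 112.5 mol/h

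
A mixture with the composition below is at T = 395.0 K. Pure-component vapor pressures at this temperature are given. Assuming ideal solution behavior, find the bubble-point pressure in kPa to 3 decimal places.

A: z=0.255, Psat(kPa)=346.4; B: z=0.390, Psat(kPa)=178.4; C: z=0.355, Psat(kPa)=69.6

Pbub = 182.616 kPa

At the bubble point ψ → 0, so ΣzᵢKᵢ = 1 with Kᵢ = Pᵢˢᵃᵗ/P ⇒ P = ΣzᵢPᵢˢᵃᵗ.
P = 0.255·346.4 + 0.390·178.4 + 0.355·69.6 = 182.616 kPa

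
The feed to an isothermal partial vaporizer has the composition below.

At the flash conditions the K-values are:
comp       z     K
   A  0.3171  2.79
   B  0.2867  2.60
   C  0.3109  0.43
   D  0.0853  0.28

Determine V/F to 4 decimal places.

Rachford–Rice: g(V/F) = Σ zᵢ(Kᵢ−1)/(1+V/F(Kᵢ−1)) = 0.
Check two-phase: ΣzᵢKᵢ = 1.7877 > 1 and Σzᵢ/Kᵢ = 1.2516 > 1, so g(0) = 0.7877 > 0 and g(1) = -0.2516 < 0.
Iterate (Newton) starting at V/F = 0.5:
  V/F = 0.5000: g = 0.21056, g' = -0.8150 → V/F = 0.7584
  V/F = 0.7584: g = 0.00060, g' = -0.8606 → V/F = 0.7591
Converged at V/F = 0.7591.

V/F = 0.7591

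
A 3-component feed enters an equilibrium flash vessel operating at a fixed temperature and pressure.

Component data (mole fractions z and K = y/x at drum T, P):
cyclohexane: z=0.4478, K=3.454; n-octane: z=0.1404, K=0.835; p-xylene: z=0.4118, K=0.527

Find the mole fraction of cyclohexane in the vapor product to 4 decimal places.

y_cyclohexane = 0.4987

Rachford–Rice: g(V/F) = Σ zᵢ(Kᵢ−1)/(1+V/F(Kᵢ−1)) = 0.
g(0) = ΣzᵢKᵢ − 1 = 0.8810 and g(1) = 1 − Σzᵢ/Kᵢ = -0.0792, so a root lies in (0, 1).
Iterate (Newton) starting at V/F = 0.61:
  V/F = 0.6100: g = 0.14057, g' = -0.6193 → V/F = 0.8370
  V/F = 0.8370: g = 0.01052, g' = -0.5467 → V/F = 0.8562
Converged at V/F = 0.8562.
Compositions from xᵢ = zᵢ/(1+V/F(Kᵢ−1)), yᵢ = Kᵢxᵢ:
  cyclohexane: x = 0.1444, y = 0.4987
  n-octane: x = 0.1635, y = 0.1365
  p-xylene: x = 0.6921, y = 0.3647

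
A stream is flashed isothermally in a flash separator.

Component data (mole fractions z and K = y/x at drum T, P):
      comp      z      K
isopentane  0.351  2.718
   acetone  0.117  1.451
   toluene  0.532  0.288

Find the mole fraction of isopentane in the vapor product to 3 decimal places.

y_isopentane = 0.660

Newton–Raphson from β = 0.5:
  β = 0.500: g = -0.2207, g' = -0.966 → β = 0.271
  β = 0.271: g = -0.0113, g' = -0.915 → β = 0.259
Converged at β = 0.259.
Compositions from xᵢ = zᵢ/(1+β(Kᵢ−1)), yᵢ = Kᵢxᵢ:
  isopentane: x = 0.243, y = 0.660
  acetone: x = 0.105, y = 0.152
  toluene: x = 0.652, y = 0.188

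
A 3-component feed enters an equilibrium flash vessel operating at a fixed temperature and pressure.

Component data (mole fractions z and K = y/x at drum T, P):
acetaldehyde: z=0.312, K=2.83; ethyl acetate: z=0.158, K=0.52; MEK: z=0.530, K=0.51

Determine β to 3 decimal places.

Let β = V/F and solve Σ zᵢ(Kᵢ−1)/(1+β(Kᵢ−1)) = 0.
g(0) = ΣzᵢKᵢ − 1 = 0.235 and g(1) = 1 − Σzᵢ/Kᵢ = -0.453, so a root lies in (0, 1).
Newton iteration, β⁰ = 0.5:
  β = 0.500: g = -0.1456, g' = -0.571 → β = 0.245
  β = 0.245: g = 0.0131, g' = -0.709 → β = 0.264
Converged at β = 0.264.

β = 0.264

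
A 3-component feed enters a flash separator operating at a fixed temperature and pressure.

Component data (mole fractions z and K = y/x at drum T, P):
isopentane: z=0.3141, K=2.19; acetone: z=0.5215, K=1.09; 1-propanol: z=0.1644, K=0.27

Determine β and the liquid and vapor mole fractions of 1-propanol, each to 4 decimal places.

β = 0.7052, x_1-propanol = 0.3388, y_1-propanol = 0.0915

Rachford–Rice: g(β) = Σ zᵢ(Kᵢ−1)/(1+β(Kᵢ−1)) = 0.
g(0) = ΣzᵢKᵢ − 1 = 0.3007 and g(1) = 1 − Σzᵢ/Kᵢ = -0.2308, so a root lies in (0, 1).
Newton–Raphson from β = 0.5:
  β = 0.5000: g = 0.09026, g' = -0.3960 → β = 0.7279
  β = 0.7279: g = -0.01178, g' = -0.5304 → β = 0.7057
  β = 0.7057: g = -0.00026, g' = -0.5079 → β = 0.7052
Converged at β = 0.7052.
Compositions from xᵢ = zᵢ/(1+β(Kᵢ−1)), yᵢ = Kᵢxᵢ:
  isopentane: x = 0.1708, y = 0.3740
  acetone: x = 0.4904, y = 0.5345
  1-propanol: x = 0.3388, y = 0.0915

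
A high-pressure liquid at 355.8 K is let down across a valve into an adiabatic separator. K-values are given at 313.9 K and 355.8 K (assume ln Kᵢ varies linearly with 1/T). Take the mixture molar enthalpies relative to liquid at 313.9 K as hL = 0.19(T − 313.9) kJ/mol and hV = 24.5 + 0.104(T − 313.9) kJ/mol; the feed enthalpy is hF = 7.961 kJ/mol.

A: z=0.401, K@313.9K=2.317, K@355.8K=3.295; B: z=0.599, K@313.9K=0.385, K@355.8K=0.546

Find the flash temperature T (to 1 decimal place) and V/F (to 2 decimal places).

Adiabatic flash: solve Rachford–Rice at each trial T, then check hF = ψ·hV(T) + (1−ψ)·hL(T).
  T = 313.9 K: K = (2.317, 0.385), RR gives ψ = 0.197, H_out = 4.832 kJ/mol
  T = 355.8 K: K = (3.295, 0.546), RR gives ψ = 0.622, H_out = 20.964 kJ/mol
  T = 334.9 K: K = (2.795, 0.464), RR gives ψ = 0.414, H_out = 13.385 kJ/mol
  T = 324.4 K: K = (2.552, 0.424), RR gives ψ = 0.310, H_out = 9.313 kJ/mol
  T = 319.1 K: K = (2.433, 0.404), RR gives ψ = 0.255, H_out = 7.117 kJ/mol
  T = 321.8 K: K = (2.493, 0.414), RR gives ψ = 0.283, H_out = 8.250 kJ/mol
  T = 320.5 K: K = (2.464, 0.409), RR gives ψ = 0.270, H_out = 7.708 kJ/mol
Linear interpolation between T = 320.5 (H_out = 7.708) and T = 321.8 (H_out = 8.250) on hF = 7.961 gives T ≈ 321.1 K, at which ψ = 0.28.

T = 321.1 K, V/F = 0.28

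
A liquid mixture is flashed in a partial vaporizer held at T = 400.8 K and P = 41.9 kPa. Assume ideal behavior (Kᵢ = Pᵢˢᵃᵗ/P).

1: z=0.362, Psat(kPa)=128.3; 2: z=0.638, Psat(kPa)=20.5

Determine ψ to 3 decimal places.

ψ = 0.399

Raoult's law: Kᵢ = Pᵢˢᵃᵗ/P = Pᵢˢᵃᵗ/41.9.
  K_1 = 128.3/41.9 = 3.06205, K_2 = 20.5/41.9 = 0.48926
Material balance + equilibrium reduce to Σ zᵢ(Kᵢ−1)/(1+ψ(Kᵢ−1)) = 0.
Feasibility: ΣzᵢKᵢ = 1.421, Σzᵢ/Kᵢ = 1.422 — both > 1, two phases present.
Binary case is linear: z₁(K₁−1)(1+ψ(K₂−1)) + z₂(K₂−1)(1+ψ(K₁−1)) = 0
⇒ ψ = [z₁(K₁−1)+z₂(K₂−1)] / [−(K₁−1)(K₂−1)] = 0.4206/1.0532 = 0.399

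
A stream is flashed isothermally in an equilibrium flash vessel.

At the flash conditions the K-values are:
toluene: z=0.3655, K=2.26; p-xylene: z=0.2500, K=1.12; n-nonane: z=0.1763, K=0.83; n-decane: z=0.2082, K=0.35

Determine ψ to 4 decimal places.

Rachford–Rice: g(ψ) = Σ zᵢ(Kᵢ−1)/(1+ψ(Kᵢ−1)) = 0.
Feasibility: ΣzᵢKᵢ = 1.3252, Σzᵢ/Kᵢ = 1.1922 — both > 1, two phases present.
Iterate (Newton) starting at ψ = 0.5:
  ψ = 0.5000: g = 0.07759, g' = -0.4208 → ψ = 0.6844
  ψ = 0.6844: g = -0.00269, g' = -0.4623 → ψ = 0.6786
Converged at ψ = 0.6786.

ψ = 0.6786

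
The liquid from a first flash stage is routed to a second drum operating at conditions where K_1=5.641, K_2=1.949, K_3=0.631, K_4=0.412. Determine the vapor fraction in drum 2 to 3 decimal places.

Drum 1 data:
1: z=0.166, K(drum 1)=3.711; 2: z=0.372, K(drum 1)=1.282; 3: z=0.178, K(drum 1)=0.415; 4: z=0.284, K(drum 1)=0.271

V/F (drum 2) = 0.477

Drum 1:
Newton–Raphson from ψ₁ = 0.66:
  ψ₁ = 0.660: g = -0.3189, g' = -0.900 → ψ₁ = 0.306
  ψ₁ = 0.306: g = -0.0506, g' = -0.730 → ψ₁ = 0.236
  ψ₁ = 0.236: g = 0.0016, g' = -0.781 → ψ₁ = 0.238
Converged at ψ₁ = 0.238.
Drum-1 compositions:
  1: x = 0.101, y = 0.374
  2: x = 0.349, y = 0.447
  3: x = 0.207, y = 0.086
  4: x = 0.344, y = 0.093
Drum-2 feed = drum-1 liquid: z₂ = (0.1008, 0.3486, 0.2069, 0.3438).
Drum 2:
Material balance + equilibrium reduce to Σ zᵢ(Kᵢ−1)/(1+ψ₂(Kᵢ−1)) = 0.
g(0) = ΣzᵢKᵢ − 1 = 0.520 and g(1) = 1 − Σzᵢ/Kᵢ = -0.359, so a root lies in (0, 1).
Newton iteration, ψ₂⁰ = 0.5:
  ψ₂ = 0.500: g = -0.0147, g' = -0.622 → ψ₂ = 0.476
  ψ₂ = 0.476: g = 0.0001, g' = -0.630 → ψ₂ = 0.477
Converged at ψ₂ = 0.477.
  1: x = 0.031, y = 0.177
  2: x = 0.240, y = 0.468
  3: x = 0.251, y = 0.158
  4: x = 0.478, y = 0.197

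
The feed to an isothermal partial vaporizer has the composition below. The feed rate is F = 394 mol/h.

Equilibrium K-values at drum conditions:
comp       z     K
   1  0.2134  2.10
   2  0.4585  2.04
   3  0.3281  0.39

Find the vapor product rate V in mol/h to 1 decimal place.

Material balance + equilibrium reduce to Σ zᵢ(Kᵢ−1)/(1+ψ(Kᵢ−1)) = 0.
Feasibility: ΣzᵢKᵢ = 1.5114, Σzᵢ/Kᵢ = 1.1677 — both > 1, two phases present.
Iterate (Newton) starting at ψ = 0.5:
  ψ = 0.5000: g = 0.17718, g' = -0.5749 → ψ = 0.8082
  ψ = 0.8082: g = -0.01142, g' = -0.6937 → ψ = 0.7917
  ψ = 0.7917: g = -0.00012, g' = -0.6796 → ψ = 0.7916
Converged at ψ = 0.7916.
Then V = ψ·F = 0.7916·394 = 311.9 mol/h and L = F − V = 82.1 mol/h.

V = 311.9 mol/h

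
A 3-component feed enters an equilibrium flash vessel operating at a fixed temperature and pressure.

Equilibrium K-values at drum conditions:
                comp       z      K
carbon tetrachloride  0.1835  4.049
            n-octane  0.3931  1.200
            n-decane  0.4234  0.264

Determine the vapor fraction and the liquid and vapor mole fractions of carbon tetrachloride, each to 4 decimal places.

ψ = 0.2616, x_carbon tetrachloride = 0.1021, y_carbon tetrachloride = 0.4133

Iterate (Newton) starting at ψ = 0.37:
  ψ = 0.3700: g = -0.09214, g' = -0.8234 → ψ = 0.2581
  ψ = 0.2581: g = 0.00315, g' = -0.8980 → ψ = 0.2616
Converged at ψ = 0.2616.
Compositions from xᵢ = zᵢ/(1+ψ(Kᵢ−1)), yᵢ = Kᵢxᵢ:
  carbon tetrachloride: x = 0.1021, y = 0.4133
  n-octane: x = 0.3736, y = 0.4483
  n-decane: x = 0.5244, y = 0.1384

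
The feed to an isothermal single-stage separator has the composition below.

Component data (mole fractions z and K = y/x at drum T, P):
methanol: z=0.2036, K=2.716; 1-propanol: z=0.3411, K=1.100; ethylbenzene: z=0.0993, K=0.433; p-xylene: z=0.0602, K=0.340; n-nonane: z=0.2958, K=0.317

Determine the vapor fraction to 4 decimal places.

ψ = 0.1197

Material balance + equilibrium reduce to Σ zᵢ(Kᵢ−1)/(1+ψ(Kᵢ−1)) = 0.
g(0) = ΣzᵢKᵢ − 1 = 0.0854 and g(1) = 1 − Σzᵢ/Kᵢ = -0.7246, so a root lies in (0, 1).
Iterate (Newton) starting at ψ = 0.59:
  ψ = 0.5900: g = -0.28225, g' = -0.6806 → ψ = 0.1753
  ψ = 0.1753: g = -0.03485, g' = -0.6086 → ψ = 0.1180
  ψ = 0.1180: g = 0.00107, g' = -0.6487 → ψ = 0.1197
Converged at ψ = 0.1197.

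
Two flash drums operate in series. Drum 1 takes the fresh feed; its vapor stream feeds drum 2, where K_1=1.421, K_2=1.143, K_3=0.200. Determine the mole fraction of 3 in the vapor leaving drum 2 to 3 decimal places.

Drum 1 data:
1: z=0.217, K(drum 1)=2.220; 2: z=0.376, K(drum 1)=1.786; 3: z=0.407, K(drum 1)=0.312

Drum 1:
Let ψ₁ = V/F and solve Σ zᵢ(Kᵢ−1)/(1+ψ₁(Kᵢ−1)) = 0.
Feasibility: ΣzᵢKᵢ = 1.280, Σzᵢ/Kᵢ = 1.613 — both > 1, two phases present.
Newton iteration, ψ₁⁰ = 0.5:
  ψ₁ = 0.500: g = -0.0503, g' = -0.692 → ψ₁ = 0.427
  ψ₁ = 0.427: g = -0.0014, g' = -0.656 → ψ₁ = 0.425
Converged at ψ₁ = 0.425.
Drum-1 compositions:
  1: x = 0.143, y = 0.317
  2: x = 0.282, y = 0.503
  3: x = 0.575, y = 0.179
Drum-2 feed = drum-1 vapor: z₂ = (0.3172, 0.5033, 0.1795).
Drum 2:
Let ψ₂ = V/F and solve Σ zᵢ(Kᵢ−1)/(1+ψ₂(Kᵢ−1)) = 0.
g(0) = ΣzᵢKᵢ − 1 = 0.062 and g(1) = 1 − Σzᵢ/Kᵢ = -0.561, so a root lies in (0, 1).
Newton iteration, ψ₂⁰ = 0.34:
  ψ₂ = 0.340: g = -0.0118, g' = -0.269 → ψ₂ = 0.296
  ψ₂ = 0.296: g = -0.0004, g' = -0.251 → ψ₂ = 0.295
Converged at ψ₂ = 0.295.
  1: x = 0.282, y = 0.401
  2: x = 0.483, y = 0.552
  3: x = 0.235, y = 0.047

y_3 (drum 2) = 0.047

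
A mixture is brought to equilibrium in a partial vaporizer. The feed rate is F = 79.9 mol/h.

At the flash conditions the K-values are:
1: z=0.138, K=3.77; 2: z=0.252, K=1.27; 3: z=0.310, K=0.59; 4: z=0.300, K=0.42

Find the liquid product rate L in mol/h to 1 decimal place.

L = 66.9 mol/h

Material balance + equilibrium reduce to Σ zᵢ(Kᵢ−1)/(1+β(Kᵢ−1)) = 0.
Check two-phase: ΣzᵢKᵢ = 1.149 > 1 and Σzᵢ/Kᵢ = 1.475 > 1, so g(0) = 0.149 > 0 and g(1) = -0.475 < 0.
Iterate (Newton) starting at β = 0.5:
  β = 0.500: g = -0.1847, g' = -0.483 → β = 0.118
  β = 0.118: g = 0.0340, g' = -0.793 → β = 0.160
  β = 0.160: g = 0.0019, g' = -0.707 → β = 0.163
Converged at β = 0.163.
Then V = β·F = 0.1632·79.9 = 13.0 mol/h and L = F − V = 66.9 mol/h.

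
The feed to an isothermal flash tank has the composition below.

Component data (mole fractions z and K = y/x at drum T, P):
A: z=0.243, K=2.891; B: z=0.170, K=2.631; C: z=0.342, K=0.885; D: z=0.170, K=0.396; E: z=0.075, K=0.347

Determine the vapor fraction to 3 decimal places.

ψ = 0.729

Rachford–Rice: g(ψ) = Σ zᵢ(Kᵢ−1)/(1+ψ(Kᵢ−1)) = 0.
g(0) = ΣzᵢKᵢ − 1 = 0.546 and g(1) = 1 − Σzᵢ/Kᵢ = -0.181, so a root lies in (0, 1).
Iterate (Newton) starting at ψ = 0.6:
  ψ = 0.600: g = 0.0716, g' = -0.550 → ψ = 0.730
  ψ = 0.730: g = -0.0006, g' = -0.568 → ψ = 0.729
Converged at ψ = 0.729.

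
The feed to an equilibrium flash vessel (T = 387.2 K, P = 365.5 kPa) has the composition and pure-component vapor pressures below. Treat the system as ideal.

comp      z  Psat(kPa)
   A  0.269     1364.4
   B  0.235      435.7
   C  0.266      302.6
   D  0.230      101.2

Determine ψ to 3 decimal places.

Raoult's law: Kᵢ = Pᵢˢᵃᵗ/P = Pᵢˢᵃᵗ/365.5.
  K_A = 1364.4/365.5 = 3.73297, K_B = 435.7/365.5 = 1.19207, K_C = 302.6/365.5 = 0.82791, K_D = 101.2/365.5 = 0.27688
Newton–Raphson from ψ = 0.5:
  ψ = 0.500: g = 0.0412, g' = -0.670 → ψ = 0.562
Converged at ψ = 0.562.

ψ = 0.562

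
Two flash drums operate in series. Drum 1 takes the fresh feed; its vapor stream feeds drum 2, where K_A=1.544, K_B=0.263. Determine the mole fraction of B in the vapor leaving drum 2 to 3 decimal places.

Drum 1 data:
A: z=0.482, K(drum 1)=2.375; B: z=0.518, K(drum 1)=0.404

y_B (drum 2) = 0.112

Drum 1:
Binary case is linear: z₁(K₁−1)(1+ψ₁(K₂−1)) + z₂(K₂−1)(1+ψ₁(K₁−1)) = 0
⇒ ψ₁ = [z₁(K₁−1)+z₂(K₂−1)] / [−(K₁−1)(K₂−1)] = 0.3540/0.8195 = 0.432
Drum-1 compositions:
  A: x = 0.302, y = 0.718
  B: x = 0.698, y = 0.282
Drum-2 feed = drum-1 vapor: z₂ = (0.7182, 0.2818).
Drum 2:
Rachford–Rice: g(ψ₂) = Σ zᵢ(Kᵢ−1)/(1+ψ₂(Kᵢ−1)) = 0.
g(0) = ΣzᵢKᵢ − 1 = 0.183 and g(1) = 1 − Σzᵢ/Kᵢ = -0.537, so a root lies in (0, 1).
Binary case is linear: z₁(K₁−1)(1+ψ₂(K₂−1)) + z₂(K₂−1)(1+ψ₂(K₁−1)) = 0
⇒ ψ₂ = [z₁(K₁−1)+z₂(K₂−1)] / [−(K₁−1)(K₂−1)] = 0.1830/0.4009 = 0.456
  A: x = 0.575, y = 0.888
  B: x = 0.425, y = 0.112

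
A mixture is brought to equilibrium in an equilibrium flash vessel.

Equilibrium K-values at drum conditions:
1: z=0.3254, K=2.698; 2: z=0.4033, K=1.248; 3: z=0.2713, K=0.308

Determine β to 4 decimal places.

Newton iteration, β⁰ = 0.61:
  β = 0.6100: g = 0.03341, g' = -0.6341 → β = 0.6627
  β = 0.6627: g = -0.00087, g' = -0.6692 → β = 0.6614
Converged at β = 0.6614.

β = 0.6614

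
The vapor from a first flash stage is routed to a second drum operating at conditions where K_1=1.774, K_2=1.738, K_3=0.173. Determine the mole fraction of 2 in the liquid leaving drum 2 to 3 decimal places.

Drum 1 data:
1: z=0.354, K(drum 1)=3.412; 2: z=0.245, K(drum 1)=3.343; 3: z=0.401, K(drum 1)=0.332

Drum 1:
Material balance + equilibrium reduce to Σ zᵢ(Kᵢ−1)/(1+ψ₁(Kᵢ−1)) = 0.
Check two-phase: ΣzᵢKᵢ = 2.160 > 1 and Σzᵢ/Kᵢ = 1.385 > 1, so g(0) = 1.160 > 0 and g(1) = -0.385 < 0.
Iterate (Newton) starting at ψ₁ = 0.5:
  ψ₁ = 0.500: g = 0.2492, g' = -1.112 → ψ₁ = 0.724
  ψ₁ = 0.724: g = 0.0049, g' = -1.129 → ψ₁ = 0.728
Converged at ψ₁ = 0.728.
Drum-1 compositions:
  1: x = 0.128, y = 0.438
  2: x = 0.091, y = 0.303
  3: x = 0.781, y = 0.259
Drum-2 feed = drum-1 vapor: z₂ = (0.4381, 0.3026, 0.2593).
Drum 2:
Let ψ₂ = V/F and solve Σ zᵢ(Kᵢ−1)/(1+ψ₂(Kᵢ−1)) = 0.
Feasibility: ΣzᵢKᵢ = 1.348, Σzᵢ/Kᵢ = 1.920 — both > 1, two phases present.
Newton–Raphson from ψ₂ = 0.58:
  ψ₂ = 0.580: g = -0.0218, g' = -0.861 → ψ₂ = 0.555
  ψ₂ = 0.555: g = -0.0006, g' = -0.817 → ψ₂ = 0.554
Converged at ψ₂ = 0.554.
  1: x = 0.307, y = 0.544
  2: x = 0.215, y = 0.373
  3: x = 0.479, y = 0.083

x_2 (drum 2) = 0.215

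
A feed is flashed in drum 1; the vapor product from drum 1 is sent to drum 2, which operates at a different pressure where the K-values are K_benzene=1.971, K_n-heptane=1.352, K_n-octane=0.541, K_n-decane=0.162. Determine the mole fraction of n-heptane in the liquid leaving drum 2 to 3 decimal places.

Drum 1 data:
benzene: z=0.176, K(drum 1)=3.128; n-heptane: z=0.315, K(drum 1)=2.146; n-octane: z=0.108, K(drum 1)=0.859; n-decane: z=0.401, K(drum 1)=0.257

x_n-heptane (drum 2) = 0.379

Drum 1:
Material balance + equilibrium reduce to Σ zᵢ(Kᵢ−1)/(1+ψ₁(Kᵢ−1)) = 0.
Check two-phase: ΣzᵢKᵢ = 1.422 > 1 and Σzᵢ/Kᵢ = 1.889 > 1, so g(0) = 0.422 > 0 and g(1) = -0.889 < 0.
Iterate (Newton) starting at ψ₁ = 0.65:
  ψ₁ = 0.650: g = -0.2290, g' = -1.107 → ψ₁ = 0.443
  ψ₁ = 0.443: g = -0.0283, g' = -0.888 → ψ₁ = 0.411
Converged at ψ₁ = 0.411.
Drum-1 compositions:
  benzene: x = 0.094, y = 0.294
  n-heptane: x = 0.214, y = 0.460
  n-octane: x = 0.115, y = 0.098
  n-decane: x = 0.577, y = 0.148
Drum-2 feed = drum-1 vapor: z₂ = (0.2936, 0.4595, 0.0985, 0.1484).
Drum 2:
Newton iteration, ψ₂⁰ = 0.5:
  ψ₂ = 0.500: g = 0.0568, g' = -0.510 → ψ₂ = 0.611
  ψ₂ = 0.611: g = -0.0058, g' = -0.626 → ψ₂ = 0.602
Converged at ψ₂ = 0.602.
  benzene: x = 0.185, y = 0.365
  n-heptane: x = 0.379, y = 0.513
  n-octane: x = 0.136, y = 0.074
  n-decane: x = 0.299, y = 0.049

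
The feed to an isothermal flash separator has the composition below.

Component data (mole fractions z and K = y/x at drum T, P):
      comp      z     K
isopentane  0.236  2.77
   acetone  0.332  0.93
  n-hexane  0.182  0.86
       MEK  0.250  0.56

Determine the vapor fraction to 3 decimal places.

Newton–Raphson from ψ = 0.5:
  ψ = 0.500: g = 0.0291, g' = -0.294 → ψ = 0.599
  ψ = 0.599: g = 0.0013, g' = -0.269 → ψ = 0.604
Converged at ψ = 0.604.

ψ = 0.604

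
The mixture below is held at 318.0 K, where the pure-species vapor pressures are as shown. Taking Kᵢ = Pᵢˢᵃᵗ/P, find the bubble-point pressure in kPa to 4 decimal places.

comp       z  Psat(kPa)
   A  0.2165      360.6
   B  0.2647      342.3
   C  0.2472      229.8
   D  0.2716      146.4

At the bubble point ψ → 0, so ΣzᵢKᵢ = 1 with Kᵢ = Pᵢˢᵃᵗ/P ⇒ P = ΣzᵢPᵢˢᵃᵗ.
P = 0.2165·360.6 + 0.2647·342.3 + 0.2472·229.8 + 0.2716·146.4 = 265.2455 kPa

Pbub = 265.2455 kPa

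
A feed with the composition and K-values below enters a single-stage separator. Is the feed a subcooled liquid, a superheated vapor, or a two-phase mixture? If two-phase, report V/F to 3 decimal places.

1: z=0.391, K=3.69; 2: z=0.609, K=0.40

two-phase, V/F = 0.425

ΣzᵢKᵢ = 1.686; Σzᵢ/Kᵢ = 1.628.
Both exceed 1, so a two-phase solution exists.
Material balance + equilibrium reduce to Σ zᵢ(Kᵢ−1)/(1+ψ(Kᵢ−1)) = 0.
Newton–Raphson from ψ = 0.5:
  ψ = 0.500: g = -0.0735, g' = -0.962 → ψ = 0.424
  ψ = 0.424: g = 0.0017, g' = -1.012 → ψ = 0.425
Converged at ψ = 0.425.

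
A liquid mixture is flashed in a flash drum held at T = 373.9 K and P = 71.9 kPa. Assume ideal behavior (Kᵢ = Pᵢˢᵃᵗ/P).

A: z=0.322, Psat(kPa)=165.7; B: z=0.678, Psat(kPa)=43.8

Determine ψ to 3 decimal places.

ψ = 0.304

Raoult's law: Kᵢ = Pᵢˢᵃᵗ/P = Pᵢˢᵃᵗ/71.9.
  K_A = 165.7/71.9 = 2.30459, K_B = 43.8/71.9 = 0.60918
Newton iteration, ψ⁰ = 0.54:
  ψ = 0.540: g = -0.0894, g' = -0.355 → ψ = 0.288
  ψ = 0.288: g = 0.0067, g' = -0.421 → ψ = 0.304
Converged at ψ = 0.304.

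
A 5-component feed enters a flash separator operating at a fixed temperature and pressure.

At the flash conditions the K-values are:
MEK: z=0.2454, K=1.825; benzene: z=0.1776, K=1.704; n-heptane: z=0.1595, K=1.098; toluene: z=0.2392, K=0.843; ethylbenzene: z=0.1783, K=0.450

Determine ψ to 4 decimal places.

Newton iteration, ψ⁰ = 0.5:
  ψ = 0.5000: g = 0.07469, g' = -0.2428 → ψ = 0.8076
  ψ = 0.8076: g = -0.00375, g' = -0.2796 → ψ = 0.7942
  ψ = 0.7942: g = -0.00002, g' = -0.2762 → ψ = 0.7941
Converged at ψ = 0.7941.

ψ = 0.7941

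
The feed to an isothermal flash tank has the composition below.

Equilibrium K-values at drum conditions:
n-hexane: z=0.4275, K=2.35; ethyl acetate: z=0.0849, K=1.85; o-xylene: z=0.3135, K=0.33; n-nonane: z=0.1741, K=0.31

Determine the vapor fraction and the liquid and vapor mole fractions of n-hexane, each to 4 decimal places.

ψ = 0.3690, x_n-hexane = 0.2854, y_n-hexane = 0.6706

Material balance + equilibrium reduce to Σ zᵢ(Kᵢ−1)/(1+ψ(Kᵢ−1)) = 0.
g(0) = ΣzᵢKᵢ − 1 = 0.3191 and g(1) = 1 − Σzᵢ/Kᵢ = -0.7394, so a root lies in (0, 1).
Iterate (Newton) starting at ψ = 0.5:
  ψ = 0.5000: g = -0.10407, g' = -0.8193 → ψ = 0.3730
  ψ = 0.3730: g = -0.00314, g' = -0.7804 → ψ = 0.3690
Converged at ψ = 0.3690.
Compositions from xᵢ = zᵢ/(1+ψ(Kᵢ−1)), yᵢ = Kᵢxᵢ:
  n-hexane: x = 0.2854, y = 0.6706
  ethyl acetate: x = 0.0646, y = 0.1196
  o-xylene: x = 0.4164, y = 0.1374
  n-nonane: x = 0.2336, y = 0.0724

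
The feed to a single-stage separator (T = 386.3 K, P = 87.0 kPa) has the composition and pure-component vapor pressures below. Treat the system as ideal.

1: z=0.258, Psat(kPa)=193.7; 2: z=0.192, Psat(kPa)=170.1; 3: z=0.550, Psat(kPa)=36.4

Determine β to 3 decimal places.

Raoult's law: Kᵢ = Pᵢˢᵃᵗ/P = Pᵢˢᵃᵗ/87.0.
  K_1 = 193.7/87.0 = 2.22644, K_2 = 170.1/87.0 = 1.95517, K_3 = 36.4/87.0 = 0.41839
Let β = V/F and solve Σ zᵢ(Kᵢ−1)/(1+β(Kᵢ−1)) = 0.
Feasibility: ΣzᵢKᵢ = 1.180, Σzᵢ/Kᵢ = 1.529 — both > 1, two phases present.
Newton–Raphson from β = 0.44:
  β = 0.440: g = -0.0953, g' = -0.587 → β = 0.278
  β = 0.278: g = -0.0005, g' = -0.590 → β = 0.277
Converged at β = 0.277.

β = 0.277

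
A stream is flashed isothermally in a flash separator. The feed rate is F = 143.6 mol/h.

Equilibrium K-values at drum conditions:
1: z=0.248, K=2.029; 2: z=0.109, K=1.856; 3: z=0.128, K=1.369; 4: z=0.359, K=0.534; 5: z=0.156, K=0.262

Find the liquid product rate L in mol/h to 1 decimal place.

L = 110.0 mol/h

Material balance + equilibrium reduce to Σ zᵢ(Kᵢ−1)/(1+V/F(Kᵢ−1)) = 0.
Check two-phase: ΣzᵢKᵢ = 1.113 > 1 and Σzᵢ/Kᵢ = 1.542 > 1, so g(0) = 0.113 > 0 and g(1) = -0.542 < 0.
Newton–Raphson from V/F = 0.5:
  V/F = 0.500: g = -0.1269, g' = -0.512 → V/F = 0.252
  V/F = 0.252: g = -0.0085, g' = -0.463 → V/F = 0.234
Converged at V/F = 0.234.
Then V = V/F·F = 0.2339·143.6 = 33.6 mol/h and L = F − V = 110.0 mol/h.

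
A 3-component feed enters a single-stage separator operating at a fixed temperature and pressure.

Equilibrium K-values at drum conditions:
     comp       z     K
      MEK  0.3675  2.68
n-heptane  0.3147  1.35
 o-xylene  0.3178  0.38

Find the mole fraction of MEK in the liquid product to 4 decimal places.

x_MEK = 0.1641

Material balance + equilibrium reduce to Σ zᵢ(Kᵢ−1)/(1+ψ(Kᵢ−1)) = 0.
Check two-phase: ΣzᵢKᵢ = 1.5305 > 1 and Σzᵢ/Kᵢ = 1.2066 > 1, so g(0) = 0.5305 > 0 and g(1) = -0.2066 < 0.
Iterate (Newton) starting at ψ = 0.69:
  ψ = 0.6900: g = 0.03031, g' = -0.6206 → ψ = 0.7388
  ψ = 0.7388: g = -0.00060, g' = -0.6468 → ψ = 0.7379
Converged at ψ = 0.7379.
Compositions from xᵢ = zᵢ/(1+ψ(Kᵢ−1)), yᵢ = Kᵢxᵢ:
  MEK: x = 0.1641, y = 0.4397
  n-heptane: x = 0.2501, y = 0.3376
  o-xylene: x = 0.5858, y = 0.2226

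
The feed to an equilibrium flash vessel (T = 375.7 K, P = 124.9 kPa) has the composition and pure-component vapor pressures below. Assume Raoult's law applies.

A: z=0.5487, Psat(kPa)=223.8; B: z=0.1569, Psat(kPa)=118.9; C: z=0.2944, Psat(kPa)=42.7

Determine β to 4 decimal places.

Raoult's law: Kᵢ = Pᵢˢᵃᵗ/P = Pᵢˢᵃᵗ/124.9.
  K_A = 223.8/124.9 = 1.791833, K_B = 118.9/124.9 = 0.951962, K_C = 42.7/124.9 = 0.341873
Newton iteration, β⁰ = 0.5:
  β = 0.5000: g = 0.01475, g' = -0.4602 → β = 0.5320
  β = 0.5320: g = -0.00019, g' = -0.4726 → β = 0.5316
Converged at β = 0.5316.

β = 0.5316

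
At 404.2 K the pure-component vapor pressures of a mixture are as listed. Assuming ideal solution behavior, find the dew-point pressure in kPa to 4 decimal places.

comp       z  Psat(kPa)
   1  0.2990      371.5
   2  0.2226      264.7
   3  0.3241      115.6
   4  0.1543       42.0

Pdew = 123.1036 kPa

At the dew point ψ → 1, so Σzᵢ/Kᵢ = 1 with Kᵢ = Pᵢˢᵃᵗ/P ⇒ 1/P = Σzᵢ/Pᵢˢᵃᵗ.
1/P = 0.2990/371.5 + 0.2226/264.7 + 0.3241/115.6 + 0.1543/42.0 = 0.0081232 ⇒ P = 123.1036 kPa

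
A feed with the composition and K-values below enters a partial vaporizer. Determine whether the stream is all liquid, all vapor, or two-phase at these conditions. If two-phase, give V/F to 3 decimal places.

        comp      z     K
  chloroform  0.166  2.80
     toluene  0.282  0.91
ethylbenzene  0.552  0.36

all liquid

ΣzᵢKᵢ = 0.920; Σzᵢ/Kᵢ = 1.903.
Since ΣzᵢKᵢ < 1 the mixture is below its bubble point — single liquid phase.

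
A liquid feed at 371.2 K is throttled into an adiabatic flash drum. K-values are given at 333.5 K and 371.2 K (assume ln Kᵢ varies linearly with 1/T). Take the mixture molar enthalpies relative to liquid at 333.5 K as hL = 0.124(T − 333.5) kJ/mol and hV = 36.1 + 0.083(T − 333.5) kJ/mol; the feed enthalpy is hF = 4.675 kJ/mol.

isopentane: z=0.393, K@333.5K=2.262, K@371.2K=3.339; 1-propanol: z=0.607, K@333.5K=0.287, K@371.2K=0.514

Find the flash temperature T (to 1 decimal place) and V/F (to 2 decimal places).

T = 337.1 K, V/F = 0.12

Adiabatic flash: solve Rachford–Rice at each trial T, then check hF = ψ·hV(T) + (1−ψ)·hL(T).
  T = 333.5 K: K = (2.262, 0.287), RR gives ψ = 0.070, H_out = 2.535 kJ/mol
  T = 371.2 K: K = (3.339, 0.514), RR gives ψ = 0.549, H_out = 23.650 kJ/mol
  T = 352.4 K: K = (2.778, 0.390), RR gives ψ = 0.303, H_out = 13.061 kJ/mol
  T = 342.9 K: K = (2.513, 0.336), RR gives ψ = 0.190, H_out = 7.969 kJ/mol
  T = 338.2 K: K = (2.386, 0.311), RR gives ψ = 0.132, H_out = 5.331 kJ/mol
  T = 335.9 K: K = (2.325, 0.299), RR gives ψ = 0.102, H_out = 3.986 kJ/mol
Linear interpolation between T = 335.9 (H_out = 3.986) and T = 338.2 (H_out = 5.331) on hF = 4.675 gives T ≈ 337.1 K, at which ψ = 0.12.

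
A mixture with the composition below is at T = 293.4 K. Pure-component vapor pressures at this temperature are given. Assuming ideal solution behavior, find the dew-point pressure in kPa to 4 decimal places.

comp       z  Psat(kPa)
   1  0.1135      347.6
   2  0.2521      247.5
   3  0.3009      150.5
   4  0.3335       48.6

At the dew point ψ → 1, so Σzᵢ/Kᵢ = 1 with Kᵢ = Pᵢˢᵃᵗ/P ⇒ 1/P = Σzᵢ/Pᵢˢᵃᵗ.
1/P = 0.1135/347.6 + 0.2521/247.5 + 0.3009/150.5 + 0.3335/48.6 = 0.0102066 ⇒ P = 97.9760 kPa

Pdew = 97.9760 kPa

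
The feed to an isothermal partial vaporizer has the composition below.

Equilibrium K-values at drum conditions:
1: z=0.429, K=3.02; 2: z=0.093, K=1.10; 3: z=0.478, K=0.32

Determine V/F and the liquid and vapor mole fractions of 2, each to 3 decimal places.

Rachford–Rice: g(V/F) = Σ zᵢ(Kᵢ−1)/(1+V/F(Kᵢ−1)) = 0.
Feasibility: ΣzᵢKᵢ = 1.551, Σzᵢ/Kᵢ = 1.720 — both > 1, two phases present.
Iterate (Newton) starting at V/F = 0.43:
  V/F = 0.430: g = 0.0133, g' = -0.944 → V/F = 0.444
Converged at V/F = 0.444.
Compositions from xᵢ = zᵢ/(1+V/F(Kᵢ−1)), yᵢ = Kᵢxᵢ:
  1: x = 0.226, y = 0.683
  2: x = 0.089, y = 0.098
  3: x = 0.685, y = 0.219

V/F = 0.444, x_2 = 0.089, y_2 = 0.098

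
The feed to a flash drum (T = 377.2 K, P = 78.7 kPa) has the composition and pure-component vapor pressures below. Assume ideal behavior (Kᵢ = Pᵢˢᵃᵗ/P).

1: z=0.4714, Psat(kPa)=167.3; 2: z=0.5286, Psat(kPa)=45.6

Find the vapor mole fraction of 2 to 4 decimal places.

y_2 = 0.4218

Raoult's law: Kᵢ = Pᵢˢᵃᵗ/P = Pᵢˢᵃᵗ/78.7.
  K_1 = 167.3/78.7 = 2.125794, K_2 = 45.6/78.7 = 0.579416
Rachford–Rice: g(ψ) = Σ zᵢ(Kᵢ−1)/(1+ψ(Kᵢ−1)) = 0.
g(0) = ΣzᵢKᵢ − 1 = 0.3084 and g(1) = 1 − Σzᵢ/Kᵢ = -0.1341, so a root lies in (0, 1).
Iterate (Newton) starting at ψ = 0.5:
  ψ = 0.5000: g = 0.05804, g' = -0.3945 → ψ = 0.6471
  ψ = 0.6471: g = 0.00157, g' = -0.3765 → ψ = 0.6513
Converged at ψ = 0.6513.
Compositions from xᵢ = zᵢ/(1+ψ(Kᵢ−1)), yᵢ = Kᵢxᵢ:
  1: x = 0.2720, y = 0.5782
  2: x = 0.7280, y = 0.4218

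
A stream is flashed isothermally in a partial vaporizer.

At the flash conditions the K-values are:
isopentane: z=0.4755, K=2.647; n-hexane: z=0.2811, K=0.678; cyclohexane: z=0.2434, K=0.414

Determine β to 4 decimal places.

β = 0.7089

Rachford–Rice: g(β) = Σ zᵢ(Kᵢ−1)/(1+β(Kᵢ−1)) = 0.
Check two-phase: ΣzᵢKᵢ = 1.5500 > 1 and Σzᵢ/Kᵢ = 1.1822 > 1, so g(0) = 0.5500 > 0 and g(1) = -0.1822 < 0.
Iterate (Newton) starting at β = 0.63:
  β = 0.6300: g = 0.04469, g' = -0.5666 → β = 0.7089
Converged at β = 0.7089.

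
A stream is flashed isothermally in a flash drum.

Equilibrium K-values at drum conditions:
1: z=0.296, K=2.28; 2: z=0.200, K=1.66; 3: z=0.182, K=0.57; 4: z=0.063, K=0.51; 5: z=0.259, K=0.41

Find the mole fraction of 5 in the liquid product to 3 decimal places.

Rachford–Rice: g(ψ) = Σ zᵢ(Kᵢ−1)/(1+ψ(Kᵢ−1)) = 0.
Check two-phase: ΣzᵢKᵢ = 1.249 > 1 and Σzᵢ/Kᵢ = 1.325 > 1, so g(0) = 0.249 > 0 and g(1) = -0.325 < 0.
Iterate (Newton) starting at ψ = 0.5:
  ψ = 0.500: g = -0.0271, g' = -0.492 → ψ = 0.445
Converged at ψ = 0.445.
Compositions from xᵢ = zᵢ/(1+ψ(Kᵢ−1)), yᵢ = Kᵢxᵢ:
  1: x = 0.189, y = 0.430
  2: x = 0.155, y = 0.257
  3: x = 0.225, y = 0.128
  4: x = 0.081, y = 0.041
  5: x = 0.351, y = 0.144

x_5 = 0.351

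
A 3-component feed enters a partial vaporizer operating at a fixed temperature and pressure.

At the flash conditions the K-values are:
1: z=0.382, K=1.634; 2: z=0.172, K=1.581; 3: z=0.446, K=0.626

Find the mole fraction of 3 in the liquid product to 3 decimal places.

x_3 = 0.623

Let ψ = V/F and solve Σ zᵢ(Kᵢ−1)/(1+ψ(Kᵢ−1)) = 0.
Feasibility: ΣzᵢKᵢ = 1.175, Σzᵢ/Kᵢ = 1.055 — both > 1, two phases present.
Newton iteration, ψ⁰ = 0.64:
  ψ = 0.640: g = 0.0258, g' = -0.216 → ψ = 0.759
Converged at ψ = 0.759.
Compositions from xᵢ = zᵢ/(1+ψ(Kᵢ−1)), yᵢ = Kᵢxᵢ:
  1: x = 0.258, y = 0.421
  2: x = 0.119, y = 0.189
  3: x = 0.623, y = 0.390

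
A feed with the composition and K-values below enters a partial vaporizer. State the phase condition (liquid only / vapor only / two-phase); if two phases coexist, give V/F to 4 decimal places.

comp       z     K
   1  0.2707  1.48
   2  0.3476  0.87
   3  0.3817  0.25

liquid only

ΣzᵢKᵢ = 0.7985; Σzᵢ/Kᵢ = 2.1092.
Since ΣzᵢKᵢ < 1 the mixture is below its bubble point — single liquid phase.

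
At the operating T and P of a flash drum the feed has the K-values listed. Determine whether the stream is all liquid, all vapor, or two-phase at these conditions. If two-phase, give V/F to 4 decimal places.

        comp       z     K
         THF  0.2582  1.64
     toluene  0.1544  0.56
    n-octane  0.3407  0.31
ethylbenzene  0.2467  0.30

all liquid

ΣzᵢKᵢ = 0.6895; Σzᵢ/Kᵢ = 2.3545.
Since ΣzᵢKᵢ < 1 the mixture is below its bubble point — single liquid phase.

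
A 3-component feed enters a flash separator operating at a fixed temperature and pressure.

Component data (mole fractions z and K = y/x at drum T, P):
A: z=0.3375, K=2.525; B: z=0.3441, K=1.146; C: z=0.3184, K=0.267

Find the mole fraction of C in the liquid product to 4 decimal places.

x_C = 0.4784

Iterate (Newton) starting at ψ = 0.5:
  ψ = 0.5000: g = -0.02957, g' = -0.6853 → ψ = 0.4569
  ψ = 0.4569: g = -0.00045, g' = -0.6658 → ψ = 0.4562
Converged at ψ = 0.4562.
Compositions from xᵢ = zᵢ/(1+ψ(Kᵢ−1)), yᵢ = Kᵢxᵢ:
  A: x = 0.1990, y = 0.5026
  B: x = 0.3226, y = 0.3697
  C: x = 0.4784, y = 0.1277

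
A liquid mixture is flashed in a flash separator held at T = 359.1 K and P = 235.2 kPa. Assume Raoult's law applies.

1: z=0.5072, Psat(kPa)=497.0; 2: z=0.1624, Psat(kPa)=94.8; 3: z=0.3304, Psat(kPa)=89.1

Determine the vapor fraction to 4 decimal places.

ψ = 0.3843

Raoult's law: Kᵢ = Pᵢˢᵃᵗ/P = Pᵢˢᵃᵗ/235.2.
  K_1 = 497.0/235.2 = 2.113095, K_2 = 94.8/235.2 = 0.403061, K_3 = 89.1/235.2 = 0.378827
Rachford–Rice: g(ψ) = Σ zᵢ(Kᵢ−1)/(1+ψ(Kᵢ−1)) = 0.
Feasibility: ΣzᵢKᵢ = 1.2624, Σzᵢ/Kᵢ = 1.5151 — both > 1, two phases present.
Newton–Raphson from ψ = 0.34:
  ψ = 0.3400: g = 0.02775, g' = -0.6267 → ψ = 0.3843
Converged at ψ = 0.3843.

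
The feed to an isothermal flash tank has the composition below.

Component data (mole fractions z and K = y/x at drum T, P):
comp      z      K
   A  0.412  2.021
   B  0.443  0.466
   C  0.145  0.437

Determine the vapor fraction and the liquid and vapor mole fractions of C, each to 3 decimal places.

ψ = 0.185, x_C = 0.162, y_C = 0.071

Rachford–Rice: g(ψ) = Σ zᵢ(Kᵢ−1)/(1+ψ(Kᵢ−1)) = 0.
g(0) = ΣzᵢKᵢ − 1 = 0.102 and g(1) = 1 − Σzᵢ/Kᵢ = -0.486, so a root lies in (0, 1).
Iterate (Newton) starting at ψ = 0.5:
  ψ = 0.500: g = -0.1579, g' = -0.512 → ψ = 0.192
  ψ = 0.192: g = -0.0034, g' = -0.515 → ψ = 0.185
Converged at ψ = 0.185.
Compositions from xᵢ = zᵢ/(1+ψ(Kᵢ−1)), yᵢ = Kᵢxᵢ:
  A: x = 0.346, y = 0.700
  B: x = 0.492, y = 0.229
  C: x = 0.162, y = 0.071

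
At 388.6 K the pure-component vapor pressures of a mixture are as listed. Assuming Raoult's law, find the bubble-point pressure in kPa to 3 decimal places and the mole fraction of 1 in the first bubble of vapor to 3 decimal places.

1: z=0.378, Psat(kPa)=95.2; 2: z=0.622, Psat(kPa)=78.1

Pbub = 84.564 kPa, y_1 = 0.426

At the bubble point ψ → 0, so ΣzᵢKᵢ = 1 with Kᵢ = Pᵢˢᵃᵗ/P ⇒ P = ΣzᵢPᵢˢᵃᵗ.
P = 0.378·95.2 + 0.622·78.1 = 84.564 kPa
yᵢ = zᵢPᵢˢᵃᵗ/P ⇒ y_1 = 0.378·95.2/84.564 = 0.426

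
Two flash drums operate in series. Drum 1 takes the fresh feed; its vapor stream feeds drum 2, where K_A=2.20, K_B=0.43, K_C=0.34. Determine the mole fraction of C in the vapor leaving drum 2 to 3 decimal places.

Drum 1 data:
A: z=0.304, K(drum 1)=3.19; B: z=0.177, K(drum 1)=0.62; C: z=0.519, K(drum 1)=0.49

y_C (drum 2) = 0.161

Drum 1:
Rachford–Rice: g(ψ₁) = Σ zᵢ(Kᵢ−1)/(1+ψ₁(Kᵢ−1)) = 0.
g(0) = ΣzᵢKᵢ − 1 = 0.334 and g(1) = 1 − Σzᵢ/Kᵢ = -0.440, so a root lies in (0, 1).
Newton iteration, ψ₁⁰ = 0.5:
  ψ₁ = 0.500: g = -0.1205, g' = -0.614 → ψ₁ = 0.304
  ψ₁ = 0.304: g = 0.0105, g' = -0.747 → ψ₁ = 0.318
Converged at ψ₁ = 0.318.
Drum-1 compositions:
  A: x = 0.179, y = 0.572
  B: x = 0.201, y = 0.125
  C: x = 0.619, y = 0.304
Drum-2 feed = drum-1 vapor: z₂ = (0.5716, 0.1248, 0.3035).
Drum 2:
Iterate (Newton) starting at ψ₂ = 0.5:
  ψ₂ = 0.500: g = 0.0302, g' = -0.695 → ψ₂ = 0.543
Converged at ψ₂ = 0.543.
  A: x = 0.346, y = 0.761
  B: x = 0.181, y = 0.078
  C: x = 0.473, y = 0.161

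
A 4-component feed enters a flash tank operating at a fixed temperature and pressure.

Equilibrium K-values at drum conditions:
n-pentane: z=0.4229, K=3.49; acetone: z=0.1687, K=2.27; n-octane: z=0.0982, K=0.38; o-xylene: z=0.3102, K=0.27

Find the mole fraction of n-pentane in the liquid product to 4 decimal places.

x_n-pentane = 0.1633

Let ψ = V/F and solve Σ zᵢ(Kᵢ−1)/(1+ψ(Kᵢ−1)) = 0.
g(0) = ΣzᵢKᵢ − 1 = 0.9799 and g(1) = 1 − Σzᵢ/Kᵢ = -0.6028, so a root lies in (0, 1).
Newton–Raphson from ψ = 0.5:
  ψ = 0.5000: g = 0.15525, g' = -1.1113 → ψ = 0.6397
  ψ = 0.6397: g = -0.00141, g' = -1.1584 → ψ = 0.6385
Converged at ψ = 0.6385.
Compositions from xᵢ = zᵢ/(1+ψ(Kᵢ−1)), yᵢ = Kᵢxᵢ:
  n-pentane: x = 0.1633, y = 0.5699
  acetone: x = 0.0932, y = 0.2115
  n-octane: x = 0.1625, y = 0.0618
  o-xylene: x = 0.5810, y = 0.1569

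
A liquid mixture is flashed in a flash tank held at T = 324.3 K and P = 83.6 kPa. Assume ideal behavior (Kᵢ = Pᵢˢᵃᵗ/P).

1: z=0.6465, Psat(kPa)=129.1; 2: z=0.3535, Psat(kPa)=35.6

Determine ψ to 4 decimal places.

Raoult's law: Kᵢ = Pᵢˢᵃᵗ/P = Pᵢˢᵃᵗ/83.6.
  K_1 = 129.1/83.6 = 1.544258, K_2 = 35.6/83.6 = 0.425837
Binary case is linear: z₁(K₁−1)(1+ψ(K₂−1)) + z₂(K₂−1)(1+ψ(K₁−1)) = 0
⇒ ψ = [z₁(K₁−1)+z₂(K₂−1)] / [−(K₁−1)(K₂−1)] = 0.14890/0.31249 = 0.4765

ψ = 0.4765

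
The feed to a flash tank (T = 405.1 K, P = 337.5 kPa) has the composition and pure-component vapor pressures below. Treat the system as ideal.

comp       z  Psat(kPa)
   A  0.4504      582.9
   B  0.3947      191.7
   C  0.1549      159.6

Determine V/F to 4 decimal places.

V/F = 0.2248

Raoult's law: Kᵢ = Pᵢˢᵃᵗ/P = Pᵢˢᵃᵗ/337.5.
  K_A = 582.9/337.5 = 1.727111, K_B = 191.7/337.5 = 0.568000, K_C = 159.6/337.5 = 0.472889
Rachford–Rice: g(V/F) = Σ zᵢ(Kᵢ−1)/(1+V/F(Kᵢ−1)) = 0.
Check two-phase: ΣzᵢKᵢ = 1.0753 > 1 and Σzᵢ/Kᵢ = 1.2832 > 1, so g(0) = 0.0753 > 0 and g(1) = -0.2832 < 0.
Iterate (Newton) starting at V/F = 0.67:
  V/F = 0.6700: g = -0.14598, g' = -0.3564 → V/F = 0.2604
  V/F = 0.2604: g = -0.01141, g' = -0.3197 → V/F = 0.2247
  V/F = 0.2247: g = 0.00003, g' = -0.3217 → V/F = 0.2248
Converged at V/F = 0.2248.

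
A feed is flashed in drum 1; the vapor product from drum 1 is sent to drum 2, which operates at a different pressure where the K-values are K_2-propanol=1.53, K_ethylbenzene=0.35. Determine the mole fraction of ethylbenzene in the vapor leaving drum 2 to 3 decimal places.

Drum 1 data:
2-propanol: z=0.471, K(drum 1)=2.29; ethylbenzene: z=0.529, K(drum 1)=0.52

y_ethylbenzene (drum 2) = 0.157

Drum 1:
Let ψ₁ = V/F and solve Σ zᵢ(Kᵢ−1)/(1+ψ₁(Kᵢ−1)) = 0.
Feasibility: ΣzᵢKᵢ = 1.354, Σzᵢ/Kᵢ = 1.223 — both > 1, two phases present.
Iterate (Newton) starting at ψ₁ = 0.5:
  ψ₁ = 0.500: g = 0.0353, g' = -0.501 → ψ₁ = 0.570
  ψ₁ = 0.570: g = 0.0004, g' = -0.491 → ψ₁ = 0.571
Converged at ψ₁ = 0.571.
Drum-1 compositions:
  2-propanol: x = 0.271, y = 0.621
  ethylbenzene: x = 0.729, y = 0.379
Drum-2 feed = drum-1 vapor: z₂ = (0.6210, 0.3790).
Drum 2:
Let ψ₂ = V/F and solve Σ zᵢ(Kᵢ−1)/(1+ψ₂(Kᵢ−1)) = 0.
Feasibility: ΣzᵢKᵢ = 1.083, Σzᵢ/Kᵢ = 1.489 — both > 1, two phases present.
Binary case is linear: z₁(K₁−1)(1+ψ₂(K₂−1)) + z₂(K₂−1)(1+ψ₂(K₁−1)) = 0
⇒ ψ₂ = [z₁(K₁−1)+z₂(K₂−1)] / [−(K₁−1)(K₂−1)] = 0.0828/0.3445 = 0.240
  2-propanol: x = 0.551, y = 0.843
  ethylbenzene: x = 0.449, y = 0.157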